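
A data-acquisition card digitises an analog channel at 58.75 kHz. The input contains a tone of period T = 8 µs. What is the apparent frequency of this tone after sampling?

7.5 kHz

T = 8 µs → f = 1/T = 125 kHz.
125 kHz mod fs = 7.5 kHz.
7.5 kHz ≤ fs/2 = 29.375 kHz, appears at 7.5 kHz.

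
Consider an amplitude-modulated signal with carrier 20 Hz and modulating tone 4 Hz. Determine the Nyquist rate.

AM sidebands sit at fc ± fm = 16 Hz and 24 Hz.
Highest-frequency component: 24 Hz.
Nyquist rate = 2 × 24 Hz = 48 Hz.

48 Hz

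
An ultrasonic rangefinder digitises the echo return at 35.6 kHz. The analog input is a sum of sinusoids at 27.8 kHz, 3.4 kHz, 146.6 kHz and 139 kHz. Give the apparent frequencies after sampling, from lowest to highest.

3.4 kHz, 4.2 kHz, 7.8 kHz

fs/2 = 17.8 kHz.
27.8 kHz > fs/2 = 17.8 kHz, folds to fs − 27.8 kHz = 7.8 kHz.
3.4 kHz ≤ fs/2 = 17.8 kHz, passes unchanged.
146.6 kHz mod fs = 4.2 kHz.
4.2 kHz ≤ fs/2 = 17.8 kHz, appears at 4.2 kHz.
139 kHz mod fs = 32.2 kHz.
32.2 kHz > fs/2 = 17.8 kHz, folds to fs − 32.2 kHz = 3.4 kHz.
Distinct values: {3.4 kHz, 4.2 kHz, 7.8 kHz}.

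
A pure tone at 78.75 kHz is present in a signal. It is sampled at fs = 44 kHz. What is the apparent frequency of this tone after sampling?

78.75 kHz mod fs = 34.75 kHz.
34.75 kHz > fs/2 = 22 kHz, folds to fs − 34.75 kHz = 9.25 kHz.

9.25 kHz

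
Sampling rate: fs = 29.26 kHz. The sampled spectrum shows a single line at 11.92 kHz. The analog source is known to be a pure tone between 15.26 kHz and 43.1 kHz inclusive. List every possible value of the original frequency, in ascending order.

17.34 kHz, 41.18 kHz

Frequencies that alias to 11.92 kHz are k·fs ± 11.92 kHz for integer k ≥ 0.
k=0: 11.92 kHz.
k=1: 17.34 kHz, 41.18 kHz.
k=2: 46.6 kHz, 70.44 kHz.
Within [15.26 kHz, 43.1 kHz]: 17.34 kHz, 41.18 kHz.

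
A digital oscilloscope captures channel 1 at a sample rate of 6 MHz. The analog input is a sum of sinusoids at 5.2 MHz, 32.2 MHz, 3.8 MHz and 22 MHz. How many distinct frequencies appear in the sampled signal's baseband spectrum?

fs/2 = 3 MHz.
5.2 MHz > fs/2 = 3 MHz, folds to fs − 5.2 MHz = 0.8 MHz.
32.2 MHz mod fs = 2.2 MHz.
2.2 MHz ≤ fs/2 = 3 MHz, appears at 2.2 MHz.
3.8 MHz > fs/2 = 3 MHz, folds to fs − 3.8 MHz = 2.2 MHz.
22 MHz mod fs = 4 MHz.
4 MHz > fs/2 = 3 MHz, folds to fs − 4 MHz = 2 MHz.
Distinct values: {0.8 MHz, 2 MHz, 2.2 MHz} → 3.

3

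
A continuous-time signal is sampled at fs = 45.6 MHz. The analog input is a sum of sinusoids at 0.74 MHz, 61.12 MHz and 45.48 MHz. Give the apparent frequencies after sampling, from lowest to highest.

fs/2 = 22.8 MHz.
0.74 MHz ≤ fs/2 = 22.8 MHz, passes unchanged.
61.12 MHz mod fs = 15.52 MHz.
15.52 MHz ≤ fs/2 = 22.8 MHz, appears at 15.52 MHz.
45.48 MHz > fs/2 = 22.8 MHz, folds to fs − 45.48 MHz = 0.12 MHz.
Distinct values: {0.12 MHz, 0.74 MHz, 15.52 MHz}.

0.12 MHz, 0.74 MHz, 15.52 MHz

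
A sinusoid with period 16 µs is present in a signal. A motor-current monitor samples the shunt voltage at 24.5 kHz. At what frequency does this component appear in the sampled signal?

T = 16 µs → f = 1/T = 62.5 kHz.
62.5 kHz mod fs = 13.5 kHz.
13.5 kHz > fs/2 = 12.25 kHz, folds to fs − 13.5 kHz = 11 kHz.

11 kHz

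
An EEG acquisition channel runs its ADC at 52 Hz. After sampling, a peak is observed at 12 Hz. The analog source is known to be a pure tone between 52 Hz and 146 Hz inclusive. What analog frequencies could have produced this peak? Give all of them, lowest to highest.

64 Hz, 92 Hz, 116 Hz, 144 Hz

Frequencies that alias to 12 Hz are k·fs ± 12 Hz for integer k ≥ 0.
k=0: 12 Hz.
k=1: 40 Hz, 64 Hz.
k=2: 92 Hz, 116 Hz.
k=3: 144 Hz, 168 Hz.
k=4: 196 Hz, 220 Hz.
Within [52 Hz, 146 Hz]: 64 Hz, 92 Hz, 116 Hz, 144 Hz.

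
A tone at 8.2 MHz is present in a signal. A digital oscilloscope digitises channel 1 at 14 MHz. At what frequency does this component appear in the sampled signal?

5.8 MHz

8.2 MHz > fs/2 = 7 MHz, folds to fs − 8.2 MHz = 5.8 MHz.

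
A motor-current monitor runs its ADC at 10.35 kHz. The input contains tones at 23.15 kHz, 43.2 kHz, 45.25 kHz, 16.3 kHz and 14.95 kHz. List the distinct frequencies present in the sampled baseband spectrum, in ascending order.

fs/2 = 5.175 kHz.
23.15 kHz mod fs = 2.45 kHz.
2.45 kHz ≤ fs/2 = 5.175 kHz, appears at 2.45 kHz.
43.2 kHz mod fs = 1.8 kHz.
1.8 kHz ≤ fs/2 = 5.175 kHz, appears at 1.8 kHz.
45.25 kHz mod fs = 3.85 kHz.
3.85 kHz ≤ fs/2 = 5.175 kHz, appears at 3.85 kHz.
16.3 kHz mod fs = 5.95 kHz.
5.95 kHz > fs/2 = 5.175 kHz, folds to fs − 5.95 kHz = 4.4 kHz.
14.95 kHz mod fs = 4.6 kHz.
4.6 kHz ≤ fs/2 = 5.175 kHz, appears at 4.6 kHz.
Distinct values: {1.8 kHz, 2.45 kHz, 3.85 kHz, 4.4 kHz, 4.6 kHz}.

1.8 kHz, 2.45 kHz, 3.85 kHz, 4.4 kHz, 4.6 kHz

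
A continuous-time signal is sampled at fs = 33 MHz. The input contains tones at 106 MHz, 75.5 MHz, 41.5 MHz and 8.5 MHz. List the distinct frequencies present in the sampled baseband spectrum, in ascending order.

fs/2 = 16.5 MHz.
106 MHz mod fs = 7 MHz.
7 MHz ≤ fs/2 = 16.5 MHz, appears at 7 MHz.
75.5 MHz mod fs = 9.5 MHz.
9.5 MHz ≤ fs/2 = 16.5 MHz, appears at 9.5 MHz.
41.5 MHz mod fs = 8.5 MHz.
8.5 MHz ≤ fs/2 = 16.5 MHz, appears at 8.5 MHz.
8.5 MHz ≤ fs/2 = 16.5 MHz, passes unchanged.
Distinct values: {7 MHz, 8.5 MHz, 9.5 MHz}.

7 MHz, 8.5 MHz, 9.5 MHz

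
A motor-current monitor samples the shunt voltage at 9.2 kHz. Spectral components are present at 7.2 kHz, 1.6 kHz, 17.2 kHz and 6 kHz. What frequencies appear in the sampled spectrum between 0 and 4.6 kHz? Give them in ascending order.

1.2 kHz, 1.6 kHz, 2 kHz, 3.2 kHz

fs/2 = 4.6 kHz.
7.2 kHz > fs/2 = 4.6 kHz, folds to fs − 7.2 kHz = 2 kHz.
1.6 kHz ≤ fs/2 = 4.6 kHz, passes unchanged.
17.2 kHz mod fs = 8 kHz.
8 kHz > fs/2 = 4.6 kHz, folds to fs − 8 kHz = 1.2 kHz.
6 kHz > fs/2 = 4.6 kHz, folds to fs − 6 kHz = 3.2 kHz.
Distinct values: {1.2 kHz, 1.6 kHz, 2 kHz, 3.2 kHz}.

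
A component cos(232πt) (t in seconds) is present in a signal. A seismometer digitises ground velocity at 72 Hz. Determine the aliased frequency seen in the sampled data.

ω = 232π rad/s → f = ω/(2π) = 116 Hz.
116 Hz mod fs = 44 Hz.
44 Hz > fs/2 = 36 Hz, folds to fs − 44 Hz = 28 Hz.

28 Hz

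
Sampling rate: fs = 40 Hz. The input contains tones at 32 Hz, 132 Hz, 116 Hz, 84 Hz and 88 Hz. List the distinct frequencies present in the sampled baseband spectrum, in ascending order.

4 Hz, 8 Hz, 12 Hz

fs/2 = 20 Hz.
32 Hz > fs/2 = 20 Hz, folds to fs − 32 Hz = 8 Hz.
132 Hz mod fs = 12 Hz.
12 Hz ≤ fs/2 = 20 Hz, appears at 12 Hz.
116 Hz mod fs = 36 Hz.
36 Hz > fs/2 = 20 Hz, folds to fs − 36 Hz = 4 Hz.
84 Hz mod fs = 4 Hz.
4 Hz ≤ fs/2 = 20 Hz, appears at 4 Hz.
88 Hz mod fs = 8 Hz.
8 Hz ≤ fs/2 = 20 Hz, appears at 8 Hz.
Distinct values: {4 Hz, 8 Hz, 12 Hz}.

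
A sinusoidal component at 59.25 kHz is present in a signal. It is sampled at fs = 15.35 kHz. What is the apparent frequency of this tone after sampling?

2.15 kHz

59.25 kHz mod fs = 13.2 kHz.
13.2 kHz > fs/2 = 7.675 kHz, folds to fs − 13.2 kHz = 2.15 kHz.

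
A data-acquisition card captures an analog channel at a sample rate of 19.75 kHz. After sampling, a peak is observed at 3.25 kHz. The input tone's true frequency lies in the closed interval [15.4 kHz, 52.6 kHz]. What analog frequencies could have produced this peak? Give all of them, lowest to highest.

16.5 kHz, 23 kHz, 36.25 kHz, 42.75 kHz

Frequencies that alias to 3.25 kHz are k·fs ± 3.25 kHz for integer k ≥ 0.
k=0: 3.25 kHz.
k=1: 16.5 kHz, 23 kHz.
k=2: 36.25 kHz, 42.75 kHz.
k=3: 56 kHz, 62.5 kHz.
Within [15.4 kHz, 52.6 kHz]: 16.5 kHz, 23 kHz, 36.25 kHz, 42.75 kHz.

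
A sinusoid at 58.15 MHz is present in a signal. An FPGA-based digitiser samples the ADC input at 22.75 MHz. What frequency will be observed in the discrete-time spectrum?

58.15 MHz mod fs = 12.65 MHz.
12.65 MHz > fs/2 = 11.375 MHz, folds to fs − 12.65 MHz = 10.1 MHz.

10.1 MHz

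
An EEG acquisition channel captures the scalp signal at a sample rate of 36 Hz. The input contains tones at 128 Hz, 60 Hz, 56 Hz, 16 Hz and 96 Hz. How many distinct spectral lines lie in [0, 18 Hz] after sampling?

2

fs/2 = 18 Hz.
128 Hz mod fs = 20 Hz.
20 Hz > fs/2 = 18 Hz, folds to fs − 20 Hz = 16 Hz.
60 Hz mod fs = 24 Hz.
24 Hz > fs/2 = 18 Hz, folds to fs − 24 Hz = 12 Hz.
56 Hz mod fs = 20 Hz.
20 Hz > fs/2 = 18 Hz, folds to fs − 20 Hz = 16 Hz.
16 Hz ≤ fs/2 = 18 Hz, passes unchanged.
96 Hz mod fs = 24 Hz.
24 Hz > fs/2 = 18 Hz, folds to fs − 24 Hz = 12 Hz.
Distinct values: {12 Hz, 16 Hz} → 2.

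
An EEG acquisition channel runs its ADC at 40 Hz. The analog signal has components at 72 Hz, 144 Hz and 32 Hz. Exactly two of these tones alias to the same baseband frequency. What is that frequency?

8 Hz

fs/2 = 20 Hz.
72 Hz mod fs = 32 Hz.
32 Hz > fs/2 = 20 Hz, folds to fs − 32 Hz = 8 Hz.
144 Hz mod fs = 24 Hz.
24 Hz > fs/2 = 20 Hz, folds to fs − 24 Hz = 16 Hz.
32 Hz > fs/2 = 20 Hz, folds to fs − 32 Hz = 8 Hz.
32 Hz and 72 Hz both map to 8 Hz.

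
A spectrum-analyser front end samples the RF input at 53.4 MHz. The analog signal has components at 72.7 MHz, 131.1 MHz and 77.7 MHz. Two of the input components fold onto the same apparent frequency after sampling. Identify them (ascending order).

fs/2 = 26.7 MHz.
72.7 MHz mod fs = 19.3 MHz.
19.3 MHz ≤ fs/2 = 26.7 MHz, appears at 19.3 MHz.
131.1 MHz mod fs = 24.3 MHz.
24.3 MHz ≤ fs/2 = 26.7 MHz, appears at 24.3 MHz.
77.7 MHz mod fs = 24.3 MHz.
24.3 MHz ≤ fs/2 = 26.7 MHz, appears at 24.3 MHz.
77.7 MHz and 131.1 MHz both map to 24.3 MHz.

77.7 MHz, 131.1 MHz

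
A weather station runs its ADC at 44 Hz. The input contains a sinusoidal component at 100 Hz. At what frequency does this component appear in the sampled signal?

12 Hz

100 Hz mod fs = 12 Hz.
12 Hz ≤ fs/2 = 22 Hz, appears at 12 Hz.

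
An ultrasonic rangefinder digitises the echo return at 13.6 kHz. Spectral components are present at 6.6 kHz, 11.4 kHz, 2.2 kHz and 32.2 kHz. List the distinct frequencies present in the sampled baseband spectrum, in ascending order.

fs/2 = 6.8 kHz.
6.6 kHz ≤ fs/2 = 6.8 kHz, passes unchanged.
11.4 kHz > fs/2 = 6.8 kHz, folds to fs − 11.4 kHz = 2.2 kHz.
2.2 kHz ≤ fs/2 = 6.8 kHz, passes unchanged.
32.2 kHz mod fs = 5 kHz.
5 kHz ≤ fs/2 = 6.8 kHz, appears at 5 kHz.
Distinct values: {2.2 kHz, 5 kHz, 6.6 kHz}.

2.2 kHz, 5 kHz, 6.6 kHz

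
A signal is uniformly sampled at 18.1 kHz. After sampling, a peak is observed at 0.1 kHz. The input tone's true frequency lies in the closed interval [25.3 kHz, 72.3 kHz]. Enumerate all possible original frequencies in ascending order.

36.1 kHz, 36.3 kHz, 54.2 kHz, 54.4 kHz, 72.3 kHz

Frequencies that alias to 0.1 kHz are k·fs ± 0.1 kHz for integer k ≥ 0.
k=0: 0.1 kHz.
k=1: 18 kHz, 18.2 kHz.
k=2: 36.1 kHz, 36.3 kHz.
k=3: 54.2 kHz, 54.4 kHz.
k=4: 72.3 kHz, 72.5 kHz.
k=5: 90.4 kHz, 90.6 kHz.
Within [25.3 kHz, 72.3 kHz]: 36.1 kHz, 36.3 kHz, 54.2 kHz, 54.4 kHz, 72.3 kHz.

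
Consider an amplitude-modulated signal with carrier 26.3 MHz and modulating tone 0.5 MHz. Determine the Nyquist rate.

AM sidebands sit at fc ± fm = 25.8 MHz and 26.8 MHz.
Highest-frequency component: 26.8 MHz.
Nyquist rate = 2 × 26.8 MHz = 53.6 MHz.

53.6 MHz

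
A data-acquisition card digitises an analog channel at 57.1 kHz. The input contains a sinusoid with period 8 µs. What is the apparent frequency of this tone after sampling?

10.8 kHz

T = 8 µs → f = 1/T = 125 kHz.
125 kHz mod fs = 10.8 kHz.
10.8 kHz ≤ fs/2 = 28.55 kHz, appears at 10.8 kHz.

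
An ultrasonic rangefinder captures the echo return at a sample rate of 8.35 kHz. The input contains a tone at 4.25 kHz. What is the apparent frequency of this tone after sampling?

4.1 kHz

4.25 kHz > fs/2 = 4.175 kHz, folds to fs − 4.25 kHz = 4.1 kHz.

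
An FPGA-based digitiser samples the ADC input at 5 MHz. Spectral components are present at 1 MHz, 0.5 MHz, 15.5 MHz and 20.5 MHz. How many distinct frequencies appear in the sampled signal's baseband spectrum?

2

fs/2 = 2.5 MHz.
1 MHz ≤ fs/2 = 2.5 MHz, passes unchanged.
0.5 MHz ≤ fs/2 = 2.5 MHz, passes unchanged.
15.5 MHz mod fs = 0.5 MHz.
0.5 MHz ≤ fs/2 = 2.5 MHz, appears at 0.5 MHz.
20.5 MHz mod fs = 0.5 MHz.
0.5 MHz ≤ fs/2 = 2.5 MHz, appears at 0.5 MHz.
Distinct values: {0.5 MHz, 1 MHz} → 2.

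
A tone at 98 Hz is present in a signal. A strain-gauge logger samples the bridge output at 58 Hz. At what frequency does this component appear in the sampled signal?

98 Hz mod fs = 40 Hz.
40 Hz > fs/2 = 29 Hz, folds to fs − 40 Hz = 18 Hz.

18 Hz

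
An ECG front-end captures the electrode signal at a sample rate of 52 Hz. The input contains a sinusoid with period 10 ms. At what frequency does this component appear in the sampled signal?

4 Hz

T = 10 ms → f = 1/T = 100 Hz.
100 Hz mod fs = 48 Hz.
48 Hz > fs/2 = 26 Hz, folds to fs − 48 Hz = 4 Hz.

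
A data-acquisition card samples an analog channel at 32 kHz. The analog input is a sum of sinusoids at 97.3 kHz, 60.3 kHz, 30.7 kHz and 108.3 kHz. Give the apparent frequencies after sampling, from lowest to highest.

1.3 kHz, 3.7 kHz, 12.3 kHz

fs/2 = 16 kHz.
97.3 kHz mod fs = 1.3 kHz.
1.3 kHz ≤ fs/2 = 16 kHz, appears at 1.3 kHz.
60.3 kHz mod fs = 28.3 kHz.
28.3 kHz > fs/2 = 16 kHz, folds to fs − 28.3 kHz = 3.7 kHz.
30.7 kHz > fs/2 = 16 kHz, folds to fs − 30.7 kHz = 1.3 kHz.
108.3 kHz mod fs = 12.3 kHz.
12.3 kHz ≤ fs/2 = 16 kHz, appears at 12.3 kHz.
Distinct values: {1.3 kHz, 3.7 kHz, 12.3 kHz}.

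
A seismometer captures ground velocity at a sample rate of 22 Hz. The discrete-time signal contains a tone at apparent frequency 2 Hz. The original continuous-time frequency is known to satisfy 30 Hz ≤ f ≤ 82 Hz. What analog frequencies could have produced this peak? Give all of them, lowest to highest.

42 Hz, 46 Hz, 64 Hz, 68 Hz

Frequencies that alias to 2 Hz are k·fs ± 2 Hz for integer k ≥ 0.
k=0: 2 Hz.
k=1: 20 Hz, 24 Hz.
k=2: 42 Hz, 46 Hz.
k=3: 64 Hz, 68 Hz.
k=4: 86 Hz, 90 Hz.
Within [30 Hz, 82 Hz]: 42 Hz, 46 Hz, 64 Hz, 68 Hz.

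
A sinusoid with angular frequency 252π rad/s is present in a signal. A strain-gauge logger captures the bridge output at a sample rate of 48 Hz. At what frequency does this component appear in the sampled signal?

ω = 252π rad/s → f = ω/(2π) = 126 Hz.
126 Hz mod fs = 30 Hz.
30 Hz > fs/2 = 24 Hz, folds to fs − 30 Hz = 18 Hz.

18 Hz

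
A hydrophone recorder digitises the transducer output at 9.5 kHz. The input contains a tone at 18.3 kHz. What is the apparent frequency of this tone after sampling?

18.3 kHz mod fs = 8.8 kHz.
8.8 kHz > fs/2 = 4.75 kHz, folds to fs − 8.8 kHz = 0.7 kHz.

0.7 kHz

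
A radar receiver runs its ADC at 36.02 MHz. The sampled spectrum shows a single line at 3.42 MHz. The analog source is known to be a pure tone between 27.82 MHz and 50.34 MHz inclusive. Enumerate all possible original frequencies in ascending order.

Frequencies that alias to 3.42 MHz are k·fs ± 3.42 MHz for integer k ≥ 0.
k=0: 3.42 MHz.
k=1: 32.6 MHz, 39.44 MHz.
k=2: 68.62 MHz, 75.46 MHz.
Within [27.82 MHz, 50.34 MHz]: 32.6 MHz, 39.44 MHz.

32.6 MHz, 39.44 MHz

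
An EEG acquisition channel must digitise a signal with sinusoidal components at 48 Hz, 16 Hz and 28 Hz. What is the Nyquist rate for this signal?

Highest-frequency component: 48 Hz.
Nyquist rate = 2 × 48 Hz = 96 Hz.

96 Hz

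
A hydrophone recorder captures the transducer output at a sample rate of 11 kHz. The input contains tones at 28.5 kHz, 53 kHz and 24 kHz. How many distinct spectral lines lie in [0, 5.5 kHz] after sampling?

fs/2 = 5.5 kHz.
28.5 kHz mod fs = 6.5 kHz.
6.5 kHz > fs/2 = 5.5 kHz, folds to fs − 6.5 kHz = 4.5 kHz.
53 kHz mod fs = 9 kHz.
9 kHz > fs/2 = 5.5 kHz, folds to fs − 9 kHz = 2 kHz.
24 kHz mod fs = 2 kHz.
2 kHz ≤ fs/2 = 5.5 kHz, appears at 2 kHz.
Distinct values: {2 kHz, 4.5 kHz} → 2.

2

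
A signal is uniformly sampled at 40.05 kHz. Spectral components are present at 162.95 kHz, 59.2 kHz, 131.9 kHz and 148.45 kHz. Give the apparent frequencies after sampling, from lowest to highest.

fs/2 = 20.025 kHz.
162.95 kHz mod fs = 2.75 kHz.
2.75 kHz ≤ fs/2 = 20.025 kHz, appears at 2.75 kHz.
59.2 kHz mod fs = 19.15 kHz.
19.15 kHz ≤ fs/2 = 20.025 kHz, appears at 19.15 kHz.
131.9 kHz mod fs = 11.75 kHz.
11.75 kHz ≤ fs/2 = 20.025 kHz, appears at 11.75 kHz.
148.45 kHz mod fs = 28.3 kHz.
28.3 kHz > fs/2 = 20.025 kHz, folds to fs − 28.3 kHz = 11.75 kHz.
Distinct values: {2.75 kHz, 11.75 kHz, 19.15 kHz}.

2.75 kHz, 11.75 kHz, 19.15 kHz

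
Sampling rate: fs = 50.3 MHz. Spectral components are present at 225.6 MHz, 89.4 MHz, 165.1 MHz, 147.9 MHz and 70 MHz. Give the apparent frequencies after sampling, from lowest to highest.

3 MHz, 11.2 MHz, 14.2 MHz, 19.7 MHz, 24.4 MHz

fs/2 = 25.15 MHz.
225.6 MHz mod fs = 24.4 MHz.
24.4 MHz ≤ fs/2 = 25.15 MHz, appears at 24.4 MHz.
89.4 MHz mod fs = 39.1 MHz.
39.1 MHz > fs/2 = 25.15 MHz, folds to fs − 39.1 MHz = 11.2 MHz.
165.1 MHz mod fs = 14.2 MHz.
14.2 MHz ≤ fs/2 = 25.15 MHz, appears at 14.2 MHz.
147.9 MHz mod fs = 47.3 MHz.
47.3 MHz > fs/2 = 25.15 MHz, folds to fs − 47.3 MHz = 3 MHz.
70 MHz mod fs = 19.7 MHz.
19.7 MHz ≤ fs/2 = 25.15 MHz, appears at 19.7 MHz.
Distinct values: {3 MHz, 11.2 MHz, 14.2 MHz, 19.7 MHz, 24.4 MHz}.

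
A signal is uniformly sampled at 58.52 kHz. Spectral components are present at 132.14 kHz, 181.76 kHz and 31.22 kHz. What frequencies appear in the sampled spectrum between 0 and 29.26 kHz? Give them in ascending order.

fs/2 = 29.26 kHz.
132.14 kHz mod fs = 15.1 kHz.
15.1 kHz ≤ fs/2 = 29.26 kHz, appears at 15.1 kHz.
181.76 kHz mod fs = 6.2 kHz.
6.2 kHz ≤ fs/2 = 29.26 kHz, appears at 6.2 kHz.
31.22 kHz > fs/2 = 29.26 kHz, folds to fs − 31.22 kHz = 27.3 kHz.
Distinct values: {6.2 kHz, 15.1 kHz, 27.3 kHz}.

6.2 kHz, 15.1 kHz, 27.3 kHz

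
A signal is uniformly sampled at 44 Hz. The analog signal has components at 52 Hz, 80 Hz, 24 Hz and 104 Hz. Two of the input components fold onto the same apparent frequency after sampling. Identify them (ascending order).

52 Hz, 80 Hz

fs/2 = 22 Hz.
52 Hz mod fs = 8 Hz.
8 Hz ≤ fs/2 = 22 Hz, appears at 8 Hz.
80 Hz mod fs = 36 Hz.
36 Hz > fs/2 = 22 Hz, folds to fs − 36 Hz = 8 Hz.
24 Hz > fs/2 = 22 Hz, folds to fs − 24 Hz = 20 Hz.
104 Hz mod fs = 16 Hz.
16 Hz ≤ fs/2 = 22 Hz, appears at 16 Hz.
52 Hz and 80 Hz both map to 8 Hz.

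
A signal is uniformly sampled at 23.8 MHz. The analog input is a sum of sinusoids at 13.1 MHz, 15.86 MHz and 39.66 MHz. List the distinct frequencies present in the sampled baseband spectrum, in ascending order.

7.94 MHz, 10.7 MHz

fs/2 = 11.9 MHz.
13.1 MHz > fs/2 = 11.9 MHz, folds to fs − 13.1 MHz = 10.7 MHz.
15.86 MHz > fs/2 = 11.9 MHz, folds to fs − 15.86 MHz = 7.94 MHz.
39.66 MHz mod fs = 15.86 MHz.
15.86 MHz > fs/2 = 11.9 MHz, folds to fs − 15.86 MHz = 7.94 MHz.
Distinct values: {7.94 MHz, 10.7 MHz}.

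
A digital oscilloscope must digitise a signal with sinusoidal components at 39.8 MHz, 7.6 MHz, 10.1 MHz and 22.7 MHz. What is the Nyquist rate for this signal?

Highest-frequency component: 39.8 MHz.
Nyquist rate = 2 × 39.8 MHz = 79.6 MHz.

79.6 MHz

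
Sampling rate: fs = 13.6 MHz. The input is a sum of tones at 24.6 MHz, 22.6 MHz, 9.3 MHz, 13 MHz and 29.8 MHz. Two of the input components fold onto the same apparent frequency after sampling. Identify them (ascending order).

24.6 MHz, 29.8 MHz

fs/2 = 6.8 MHz.
24.6 MHz mod fs = 11 MHz.
11 MHz > fs/2 = 6.8 MHz, folds to fs − 11 MHz = 2.6 MHz.
22.6 MHz mod fs = 9 MHz.
9 MHz > fs/2 = 6.8 MHz, folds to fs − 9 MHz = 4.6 MHz.
9.3 MHz > fs/2 = 6.8 MHz, folds to fs − 9.3 MHz = 4.3 MHz.
13 MHz > fs/2 = 6.8 MHz, folds to fs − 13 MHz = 0.6 MHz.
29.8 MHz mod fs = 2.6 MHz.
2.6 MHz ≤ fs/2 = 6.8 MHz, appears at 2.6 MHz.
24.6 MHz and 29.8 MHz both map to 2.6 MHz.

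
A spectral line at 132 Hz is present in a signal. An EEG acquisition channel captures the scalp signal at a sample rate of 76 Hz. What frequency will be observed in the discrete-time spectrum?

20 Hz

132 Hz mod fs = 56 Hz.
56 Hz > fs/2 = 38 Hz, folds to fs − 56 Hz = 20 Hz.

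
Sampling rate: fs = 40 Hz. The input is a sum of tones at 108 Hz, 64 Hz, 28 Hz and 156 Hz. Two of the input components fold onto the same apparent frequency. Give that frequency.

12 Hz

fs/2 = 20 Hz.
108 Hz mod fs = 28 Hz.
28 Hz > fs/2 = 20 Hz, folds to fs − 28 Hz = 12 Hz.
64 Hz mod fs = 24 Hz.
24 Hz > fs/2 = 20 Hz, folds to fs − 24 Hz = 16 Hz.
28 Hz > fs/2 = 20 Hz, folds to fs − 28 Hz = 12 Hz.
156 Hz mod fs = 36 Hz.
36 Hz > fs/2 = 20 Hz, folds to fs − 36 Hz = 4 Hz.
28 Hz and 108 Hz both map to 12 Hz.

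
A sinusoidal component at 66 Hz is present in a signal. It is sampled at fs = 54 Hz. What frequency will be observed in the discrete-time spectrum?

12 Hz

66 Hz mod fs = 12 Hz.
12 Hz ≤ fs/2 = 27 Hz, appears at 12 Hz.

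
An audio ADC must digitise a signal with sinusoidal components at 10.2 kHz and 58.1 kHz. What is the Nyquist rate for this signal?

116.2 kHz

Highest-frequency component: 58.1 kHz.
Nyquist rate = 2 × 58.1 kHz = 116.2 kHz.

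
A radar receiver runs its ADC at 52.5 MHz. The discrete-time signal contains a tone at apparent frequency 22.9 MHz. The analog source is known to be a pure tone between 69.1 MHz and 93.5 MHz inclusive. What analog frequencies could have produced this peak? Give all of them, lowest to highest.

75.4 MHz, 82.1 MHz

Frequencies that alias to 22.9 MHz are k·fs ± 22.9 MHz for integer k ≥ 0.
k=0: 22.9 MHz.
k=1: 29.6 MHz, 75.4 MHz.
k=2: 82.1 MHz, 127.9 MHz.
k=3: 134.6 MHz, 180.4 MHz.
Within [69.1 MHz, 93.5 MHz]: 75.4 MHz, 82.1 MHz.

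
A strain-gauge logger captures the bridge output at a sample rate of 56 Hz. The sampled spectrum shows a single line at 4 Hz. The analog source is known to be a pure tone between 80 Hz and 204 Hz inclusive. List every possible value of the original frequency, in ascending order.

Frequencies that alias to 4 Hz are k·fs ± 4 Hz for integer k ≥ 0.
k=0: 4 Hz.
k=1: 52 Hz, 60 Hz.
k=2: 108 Hz, 116 Hz.
k=3: 164 Hz, 172 Hz.
k=4: 220 Hz, 228 Hz.
Within [80 Hz, 204 Hz]: 108 Hz, 116 Hz, 164 Hz, 172 Hz.

108 Hz, 116 Hz, 164 Hz, 172 Hz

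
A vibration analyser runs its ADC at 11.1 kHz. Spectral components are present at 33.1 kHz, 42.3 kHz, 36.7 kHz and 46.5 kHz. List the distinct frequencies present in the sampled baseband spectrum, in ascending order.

fs/2 = 5.55 kHz.
33.1 kHz mod fs = 10.9 kHz.
10.9 kHz > fs/2 = 5.55 kHz, folds to fs − 10.9 kHz = 0.2 kHz.
42.3 kHz mod fs = 9 kHz.
9 kHz > fs/2 = 5.55 kHz, folds to fs − 9 kHz = 2.1 kHz.
36.7 kHz mod fs = 3.4 kHz.
3.4 kHz ≤ fs/2 = 5.55 kHz, appears at 3.4 kHz.
46.5 kHz mod fs = 2.1 kHz.
2.1 kHz ≤ fs/2 = 5.55 kHz, appears at 2.1 kHz.
Distinct values: {0.2 kHz, 2.1 kHz, 3.4 kHz}.

0.2 kHz, 2.1 kHz, 3.4 kHz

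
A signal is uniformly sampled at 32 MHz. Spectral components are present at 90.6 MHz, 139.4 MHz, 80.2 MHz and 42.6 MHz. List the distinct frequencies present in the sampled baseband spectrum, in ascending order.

5.4 MHz, 10.6 MHz, 11.4 MHz, 15.8 MHz

fs/2 = 16 MHz.
90.6 MHz mod fs = 26.6 MHz.
26.6 MHz > fs/2 = 16 MHz, folds to fs − 26.6 MHz = 5.4 MHz.
139.4 MHz mod fs = 11.4 MHz.
11.4 MHz ≤ fs/2 = 16 MHz, appears at 11.4 MHz.
80.2 MHz mod fs = 16.2 MHz.
16.2 MHz > fs/2 = 16 MHz, folds to fs − 16.2 MHz = 15.8 MHz.
42.6 MHz mod fs = 10.6 MHz.
10.6 MHz ≤ fs/2 = 16 MHz, appears at 10.6 MHz.
Distinct values: {5.4 MHz, 10.6 MHz, 11.4 MHz, 15.8 MHz}.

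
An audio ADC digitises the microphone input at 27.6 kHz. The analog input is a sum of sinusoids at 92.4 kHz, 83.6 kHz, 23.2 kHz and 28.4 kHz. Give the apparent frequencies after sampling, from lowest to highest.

0.8 kHz, 4.4 kHz, 9.6 kHz

fs/2 = 13.8 kHz.
92.4 kHz mod fs = 9.6 kHz.
9.6 kHz ≤ fs/2 = 13.8 kHz, appears at 9.6 kHz.
83.6 kHz mod fs = 0.8 kHz.
0.8 kHz ≤ fs/2 = 13.8 kHz, appears at 0.8 kHz.
23.2 kHz > fs/2 = 13.8 kHz, folds to fs − 23.2 kHz = 4.4 kHz.
28.4 kHz mod fs = 0.8 kHz.
0.8 kHz ≤ fs/2 = 13.8 kHz, appears at 0.8 kHz.
Distinct values: {0.8 kHz, 4.4 kHz, 9.6 kHz}.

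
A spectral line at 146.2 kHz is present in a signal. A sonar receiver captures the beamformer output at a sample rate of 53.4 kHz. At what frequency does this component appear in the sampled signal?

146.2 kHz mod fs = 39.4 kHz.
39.4 kHz > fs/2 = 26.7 kHz, folds to fs − 39.4 kHz = 14 kHz.

14 kHz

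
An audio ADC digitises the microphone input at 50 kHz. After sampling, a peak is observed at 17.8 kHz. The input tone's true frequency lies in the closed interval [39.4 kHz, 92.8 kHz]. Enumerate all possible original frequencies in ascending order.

67.8 kHz, 82.2 kHz

Frequencies that alias to 17.8 kHz are k·fs ± 17.8 kHz for integer k ≥ 0.
k=0: 17.8 kHz.
k=1: 32.2 kHz, 67.8 kHz.
k=2: 82.2 kHz, 117.8 kHz.
k=3: 132.2 kHz, 167.8 kHz.
Within [39.4 kHz, 92.8 kHz]: 67.8 kHz, 82.2 kHz.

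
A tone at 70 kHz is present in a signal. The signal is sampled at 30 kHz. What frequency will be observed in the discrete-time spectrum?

10 kHz

70 kHz mod fs = 10 kHz.
10 kHz ≤ fs/2 = 15 kHz, appears at 10 kHz.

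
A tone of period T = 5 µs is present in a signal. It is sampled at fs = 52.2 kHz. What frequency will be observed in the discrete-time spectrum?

8.8 kHz

T = 5 µs → f = 1/T = 200 kHz.
200 kHz mod fs = 43.4 kHz.
43.4 kHz > fs/2 = 26.1 kHz, folds to fs − 43.4 kHz = 8.8 kHz.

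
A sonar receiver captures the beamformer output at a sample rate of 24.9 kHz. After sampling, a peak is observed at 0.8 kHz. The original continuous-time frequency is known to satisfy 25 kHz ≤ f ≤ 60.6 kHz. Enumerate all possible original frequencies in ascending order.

25.7 kHz, 49 kHz, 50.6 kHz

Frequencies that alias to 0.8 kHz are k·fs ± 0.8 kHz for integer k ≥ 0.
k=0: 0.8 kHz.
k=1: 24.1 kHz, 25.7 kHz.
k=2: 49 kHz, 50.6 kHz.
k=3: 73.9 kHz, 75.5 kHz.
Within [25 kHz, 60.6 kHz]: 25.7 kHz, 49 kHz, 50.6 kHz.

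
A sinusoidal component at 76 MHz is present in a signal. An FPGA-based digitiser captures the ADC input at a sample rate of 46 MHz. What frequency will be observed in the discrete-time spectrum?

76 MHz mod fs = 30 MHz.
30 MHz > fs/2 = 23 MHz, folds to fs − 30 MHz = 16 MHz.

16 MHz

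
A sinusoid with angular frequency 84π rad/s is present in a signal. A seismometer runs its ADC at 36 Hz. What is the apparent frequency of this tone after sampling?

ω = 84π rad/s → f = ω/(2π) = 42 Hz.
42 Hz mod fs = 6 Hz.
6 Hz ≤ fs/2 = 18 Hz, appears at 6 Hz.

6 Hz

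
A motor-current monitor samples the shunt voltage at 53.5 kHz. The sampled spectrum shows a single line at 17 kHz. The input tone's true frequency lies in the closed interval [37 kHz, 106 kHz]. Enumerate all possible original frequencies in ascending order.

70.5 kHz, 90 kHz

Frequencies that alias to 17 kHz are k·fs ± 17 kHz for integer k ≥ 0.
k=0: 17 kHz.
k=1: 36.5 kHz, 70.5 kHz.
k=2: 90 kHz, 124 kHz.
k=3: 143.5 kHz, 177.5 kHz.
Within [37 kHz, 106 kHz]: 70.5 kHz, 90 kHz.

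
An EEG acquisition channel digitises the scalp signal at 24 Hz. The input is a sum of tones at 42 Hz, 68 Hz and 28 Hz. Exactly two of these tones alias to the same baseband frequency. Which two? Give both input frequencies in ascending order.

fs/2 = 12 Hz.
42 Hz mod fs = 18 Hz.
18 Hz > fs/2 = 12 Hz, folds to fs − 18 Hz = 6 Hz.
68 Hz mod fs = 20 Hz.
20 Hz > fs/2 = 12 Hz, folds to fs − 20 Hz = 4 Hz.
28 Hz mod fs = 4 Hz.
4 Hz ≤ fs/2 = 12 Hz, appears at 4 Hz.
28 Hz and 68 Hz both map to 4 Hz.

28 Hz, 68 Hz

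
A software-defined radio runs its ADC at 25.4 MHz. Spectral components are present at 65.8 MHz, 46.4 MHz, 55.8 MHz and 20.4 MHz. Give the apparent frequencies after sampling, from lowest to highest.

4.4 MHz, 5 MHz, 10.4 MHz

fs/2 = 12.7 MHz.
65.8 MHz mod fs = 15 MHz.
15 MHz > fs/2 = 12.7 MHz, folds to fs − 15 MHz = 10.4 MHz.
46.4 MHz mod fs = 21 MHz.
21 MHz > fs/2 = 12.7 MHz, folds to fs − 21 MHz = 4.4 MHz.
55.8 MHz mod fs = 5 MHz.
5 MHz ≤ fs/2 = 12.7 MHz, appears at 5 MHz.
20.4 MHz > fs/2 = 12.7 MHz, folds to fs − 20.4 MHz = 5 MHz.
Distinct values: {4.4 MHz, 5 MHz, 10.4 MHz}.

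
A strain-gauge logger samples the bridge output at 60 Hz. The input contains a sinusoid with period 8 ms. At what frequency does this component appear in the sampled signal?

5 Hz

T = 8 ms → f = 1/T = 125 Hz.
125 Hz mod fs = 5 Hz.
5 Hz ≤ fs/2 = 30 Hz, appears at 5 Hz.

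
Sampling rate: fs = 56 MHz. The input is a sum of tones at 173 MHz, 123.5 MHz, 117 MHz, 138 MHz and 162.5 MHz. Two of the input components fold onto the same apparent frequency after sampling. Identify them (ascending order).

fs/2 = 28 MHz.
173 MHz mod fs = 5 MHz.
5 MHz ≤ fs/2 = 28 MHz, appears at 5 MHz.
123.5 MHz mod fs = 11.5 MHz.
11.5 MHz ≤ fs/2 = 28 MHz, appears at 11.5 MHz.
117 MHz mod fs = 5 MHz.
5 MHz ≤ fs/2 = 28 MHz, appears at 5 MHz.
138 MHz mod fs = 26 MHz.
26 MHz ≤ fs/2 = 28 MHz, appears at 26 MHz.
162.5 MHz mod fs = 50.5 MHz.
50.5 MHz > fs/2 = 28 MHz, folds to fs − 50.5 MHz = 5.5 MHz.
117 MHz and 173 MHz both map to 5 MHz.

117 MHz, 173 MHz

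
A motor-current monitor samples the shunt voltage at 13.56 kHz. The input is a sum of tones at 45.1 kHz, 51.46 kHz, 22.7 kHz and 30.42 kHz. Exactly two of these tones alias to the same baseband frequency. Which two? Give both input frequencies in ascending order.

fs/2 = 6.78 kHz.
45.1 kHz mod fs = 4.42 kHz.
4.42 kHz ≤ fs/2 = 6.78 kHz, appears at 4.42 kHz.
51.46 kHz mod fs = 10.78 kHz.
10.78 kHz > fs/2 = 6.78 kHz, folds to fs − 10.78 kHz = 2.78 kHz.
22.7 kHz mod fs = 9.14 kHz.
9.14 kHz > fs/2 = 6.78 kHz, folds to fs − 9.14 kHz = 4.42 kHz.
30.42 kHz mod fs = 3.3 kHz.
3.3 kHz ≤ fs/2 = 6.78 kHz, appears at 3.3 kHz.
22.7 kHz and 45.1 kHz both map to 4.42 kHz.

22.7 kHz, 45.1 kHz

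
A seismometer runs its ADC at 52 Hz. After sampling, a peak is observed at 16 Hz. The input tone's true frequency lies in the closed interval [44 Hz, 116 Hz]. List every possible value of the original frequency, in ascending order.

Frequencies that alias to 16 Hz are k·fs ± 16 Hz for integer k ≥ 0.
k=0: 16 Hz.
k=1: 36 Hz, 68 Hz.
k=2: 88 Hz, 120 Hz.
k=3: 140 Hz, 172 Hz.
Within [44 Hz, 116 Hz]: 68 Hz, 88 Hz.

68 Hz, 88 Hz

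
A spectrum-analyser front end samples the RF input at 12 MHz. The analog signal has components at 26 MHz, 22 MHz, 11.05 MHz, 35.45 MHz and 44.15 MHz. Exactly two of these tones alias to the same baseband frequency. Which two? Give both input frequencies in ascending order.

fs/2 = 6 MHz.
26 MHz mod fs = 2 MHz.
2 MHz ≤ fs/2 = 6 MHz, appears at 2 MHz.
22 MHz mod fs = 10 MHz.
10 MHz > fs/2 = 6 MHz, folds to fs − 10 MHz = 2 MHz.
11.05 MHz > fs/2 = 6 MHz, folds to fs − 11.05 MHz = 0.95 MHz.
35.45 MHz mod fs = 11.45 MHz.
11.45 MHz > fs/2 = 6 MHz, folds to fs − 11.45 MHz = 0.55 MHz.
44.15 MHz mod fs = 8.15 MHz.
8.15 MHz > fs/2 = 6 MHz, folds to fs − 8.15 MHz = 3.85 MHz.
22 MHz and 26 MHz both map to 2 MHz.

22 MHz, 26 MHz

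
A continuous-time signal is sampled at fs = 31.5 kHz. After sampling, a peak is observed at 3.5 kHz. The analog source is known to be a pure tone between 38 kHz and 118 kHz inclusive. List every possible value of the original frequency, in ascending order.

59.5 kHz, 66.5 kHz, 91 kHz, 98 kHz

Frequencies that alias to 3.5 kHz are k·fs ± 3.5 kHz for integer k ≥ 0.
k=0: 3.5 kHz.
k=1: 28 kHz, 35 kHz.
k=2: 59.5 kHz, 66.5 kHz.
k=3: 91 kHz, 98 kHz.
k=4: 122.5 kHz, 129.5 kHz.
Within [38 kHz, 118 kHz]: 59.5 kHz, 66.5 kHz, 91 kHz, 98 kHz.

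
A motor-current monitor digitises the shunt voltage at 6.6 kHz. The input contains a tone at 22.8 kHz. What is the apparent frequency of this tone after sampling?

22.8 kHz mod fs = 3 kHz.
3 kHz ≤ fs/2 = 3.3 kHz, appears at 3 kHz.

3 kHz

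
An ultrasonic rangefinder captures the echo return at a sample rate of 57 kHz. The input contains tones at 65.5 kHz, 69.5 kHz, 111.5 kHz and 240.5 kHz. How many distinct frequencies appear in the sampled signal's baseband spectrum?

3

fs/2 = 28.5 kHz.
65.5 kHz mod fs = 8.5 kHz.
8.5 kHz ≤ fs/2 = 28.5 kHz, appears at 8.5 kHz.
69.5 kHz mod fs = 12.5 kHz.
12.5 kHz ≤ fs/2 = 28.5 kHz, appears at 12.5 kHz.
111.5 kHz mod fs = 54.5 kHz.
54.5 kHz > fs/2 = 28.5 kHz, folds to fs − 54.5 kHz = 2.5 kHz.
240.5 kHz mod fs = 12.5 kHz.
12.5 kHz ≤ fs/2 = 28.5 kHz, appears at 12.5 kHz.
Distinct values: {2.5 kHz, 8.5 kHz, 12.5 kHz} → 3.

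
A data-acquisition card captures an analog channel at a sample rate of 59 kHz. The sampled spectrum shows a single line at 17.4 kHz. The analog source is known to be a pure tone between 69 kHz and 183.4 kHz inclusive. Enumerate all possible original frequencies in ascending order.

Frequencies that alias to 17.4 kHz are k·fs ± 17.4 kHz for integer k ≥ 0.
k=0: 17.4 kHz.
k=1: 41.6 kHz, 76.4 kHz.
k=2: 100.6 kHz, 135.4 kHz.
k=3: 159.6 kHz, 194.4 kHz.
k=4: 218.6 kHz, 253.4 kHz.
Within [69 kHz, 183.4 kHz]: 76.4 kHz, 100.6 kHz, 135.4 kHz, 159.6 kHz.

76.4 kHz, 100.6 kHz, 135.4 kHz, 159.6 kHz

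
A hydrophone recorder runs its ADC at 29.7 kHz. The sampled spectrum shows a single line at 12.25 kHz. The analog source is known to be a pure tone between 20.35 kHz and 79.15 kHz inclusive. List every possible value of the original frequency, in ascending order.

Frequencies that alias to 12.25 kHz are k·fs ± 12.25 kHz for integer k ≥ 0.
k=0: 12.25 kHz.
k=1: 17.45 kHz, 41.95 kHz.
k=2: 47.15 kHz, 71.65 kHz.
k=3: 76.85 kHz, 101.35 kHz.
k=4: 106.55 kHz, 131.05 kHz.
Within [20.35 kHz, 79.15 kHz]: 41.95 kHz, 47.15 kHz, 71.65 kHz, 76.85 kHz.

41.95 kHz, 47.15 kHz, 71.65 kHz, 76.85 kHz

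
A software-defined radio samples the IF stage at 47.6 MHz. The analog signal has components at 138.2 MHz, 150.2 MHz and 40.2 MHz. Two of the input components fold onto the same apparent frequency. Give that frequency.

fs/2 = 23.8 MHz.
138.2 MHz mod fs = 43 MHz.
43 MHz > fs/2 = 23.8 MHz, folds to fs − 43 MHz = 4.6 MHz.
150.2 MHz mod fs = 7.4 MHz.
7.4 MHz ≤ fs/2 = 23.8 MHz, appears at 7.4 MHz.
40.2 MHz > fs/2 = 23.8 MHz, folds to fs − 40.2 MHz = 7.4 MHz.
40.2 MHz and 150.2 MHz both map to 7.4 MHz.

7.4 MHz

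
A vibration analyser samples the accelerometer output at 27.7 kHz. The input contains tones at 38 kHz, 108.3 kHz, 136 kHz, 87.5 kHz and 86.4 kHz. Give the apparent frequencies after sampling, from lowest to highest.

fs/2 = 13.85 kHz.
38 kHz mod fs = 10.3 kHz.
10.3 kHz ≤ fs/2 = 13.85 kHz, appears at 10.3 kHz.
108.3 kHz mod fs = 25.2 kHz.
25.2 kHz > fs/2 = 13.85 kHz, folds to fs − 25.2 kHz = 2.5 kHz.
136 kHz mod fs = 25.2 kHz.
25.2 kHz > fs/2 = 13.85 kHz, folds to fs − 25.2 kHz = 2.5 kHz.
87.5 kHz mod fs = 4.4 kHz.
4.4 kHz ≤ fs/2 = 13.85 kHz, appears at 4.4 kHz.
86.4 kHz mod fs = 3.3 kHz.
3.3 kHz ≤ fs/2 = 13.85 kHz, appears at 3.3 kHz.
Distinct values: {2.5 kHz, 3.3 kHz, 4.4 kHz, 10.3 kHz}.

2.5 kHz, 3.3 kHz, 4.4 kHz, 10.3 kHz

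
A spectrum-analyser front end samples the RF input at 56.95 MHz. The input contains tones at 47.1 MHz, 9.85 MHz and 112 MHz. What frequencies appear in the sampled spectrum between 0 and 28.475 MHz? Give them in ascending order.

fs/2 = 28.475 MHz.
47.1 MHz > fs/2 = 28.475 MHz, folds to fs − 47.1 MHz = 9.85 MHz.
9.85 MHz ≤ fs/2 = 28.475 MHz, passes unchanged.
112 MHz mod fs = 55.05 MHz.
55.05 MHz > fs/2 = 28.475 MHz, folds to fs − 55.05 MHz = 1.9 MHz.
Distinct values: {1.9 MHz, 9.85 MHz}.

1.9 MHz, 9.85 MHz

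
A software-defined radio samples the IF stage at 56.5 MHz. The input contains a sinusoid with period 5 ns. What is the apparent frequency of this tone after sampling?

T = 5 ns → f = 1/T = 200 MHz.
200 MHz mod fs = 30.5 MHz.
30.5 MHz > fs/2 = 28.25 MHz, folds to fs − 30.5 MHz = 26 MHz.

26 MHz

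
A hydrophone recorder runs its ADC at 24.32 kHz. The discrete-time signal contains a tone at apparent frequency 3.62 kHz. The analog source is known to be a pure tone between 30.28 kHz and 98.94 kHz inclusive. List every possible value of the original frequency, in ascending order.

45.02 kHz, 52.26 kHz, 69.34 kHz, 76.58 kHz, 93.66 kHz

Frequencies that alias to 3.62 kHz are k·fs ± 3.62 kHz for integer k ≥ 0.
k=0: 3.62 kHz.
k=1: 20.7 kHz, 27.94 kHz.
k=2: 45.02 kHz, 52.26 kHz.
k=3: 69.34 kHz, 76.58 kHz.
k=4: 93.66 kHz, 100.9 kHz.
k=5: 117.98 kHz, 125.22 kHz.
Within [30.28 kHz, 98.94 kHz]: 45.02 kHz, 52.26 kHz, 69.34 kHz, 76.58 kHz, 93.66 kHz.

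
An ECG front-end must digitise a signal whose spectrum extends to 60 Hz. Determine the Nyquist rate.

Nyquist rate = 2 × 60 Hz = 120 Hz.

120 Hz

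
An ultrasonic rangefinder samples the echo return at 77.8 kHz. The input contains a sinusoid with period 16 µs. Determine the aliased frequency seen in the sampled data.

T = 16 µs → f = 1/T = 62.5 kHz.
62.5 kHz > fs/2 = 38.9 kHz, folds to fs − 62.5 kHz = 15.3 kHz.

15.3 kHz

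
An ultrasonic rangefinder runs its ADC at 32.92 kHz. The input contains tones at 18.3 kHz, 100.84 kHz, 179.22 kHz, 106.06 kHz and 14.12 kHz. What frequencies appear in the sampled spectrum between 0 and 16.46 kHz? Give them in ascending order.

2.08 kHz, 7.3 kHz, 14.12 kHz, 14.62 kHz

fs/2 = 16.46 kHz.
18.3 kHz > fs/2 = 16.46 kHz, folds to fs − 18.3 kHz = 14.62 kHz.
100.84 kHz mod fs = 2.08 kHz.
2.08 kHz ≤ fs/2 = 16.46 kHz, appears at 2.08 kHz.
179.22 kHz mod fs = 14.62 kHz.
14.62 kHz ≤ fs/2 = 16.46 kHz, appears at 14.62 kHz.
106.06 kHz mod fs = 7.3 kHz.
7.3 kHz ≤ fs/2 = 16.46 kHz, appears at 7.3 kHz.
14.12 kHz ≤ fs/2 = 16.46 kHz, passes unchanged.
Distinct values: {2.08 kHz, 7.3 kHz, 14.12 kHz, 14.62 kHz}.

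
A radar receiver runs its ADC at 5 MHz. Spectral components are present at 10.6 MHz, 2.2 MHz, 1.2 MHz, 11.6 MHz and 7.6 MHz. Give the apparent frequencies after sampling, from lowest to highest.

0.6 MHz, 1.2 MHz, 1.6 MHz, 2.2 MHz, 2.4 MHz

fs/2 = 2.5 MHz.
10.6 MHz mod fs = 0.6 MHz.
0.6 MHz ≤ fs/2 = 2.5 MHz, appears at 0.6 MHz.
2.2 MHz ≤ fs/2 = 2.5 MHz, passes unchanged.
1.2 MHz ≤ fs/2 = 2.5 MHz, passes unchanged.
11.6 MHz mod fs = 1.6 MHz.
1.6 MHz ≤ fs/2 = 2.5 MHz, appears at 1.6 MHz.
7.6 MHz mod fs = 2.6 MHz.
2.6 MHz > fs/2 = 2.5 MHz, folds to fs − 2.6 MHz = 2.4 MHz.
Distinct values: {0.6 MHz, 1.2 MHz, 1.6 MHz, 2.2 MHz, 2.4 MHz}.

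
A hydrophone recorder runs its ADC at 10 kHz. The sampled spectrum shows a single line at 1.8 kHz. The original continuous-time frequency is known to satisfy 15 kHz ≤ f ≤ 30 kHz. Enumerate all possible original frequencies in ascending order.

18.2 kHz, 21.8 kHz, 28.2 kHz

Frequencies that alias to 1.8 kHz are k·fs ± 1.8 kHz for integer k ≥ 0.
k=0: 1.8 kHz.
k=1: 8.2 kHz, 11.8 kHz.
k=2: 18.2 kHz, 21.8 kHz.
k=3: 28.2 kHz, 31.8 kHz.
k=4: 38.2 kHz, 41.8 kHz.
Within [15 kHz, 30 kHz]: 18.2 kHz, 21.8 kHz, 28.2 kHz.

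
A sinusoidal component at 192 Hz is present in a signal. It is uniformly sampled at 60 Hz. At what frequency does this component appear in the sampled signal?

12 Hz

192 Hz mod fs = 12 Hz.
12 Hz ≤ fs/2 = 30 Hz, appears at 12 Hz.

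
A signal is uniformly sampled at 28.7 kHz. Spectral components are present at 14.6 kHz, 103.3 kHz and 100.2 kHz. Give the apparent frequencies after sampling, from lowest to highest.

11.5 kHz, 14.1 kHz

fs/2 = 14.35 kHz.
14.6 kHz > fs/2 = 14.35 kHz, folds to fs − 14.6 kHz = 14.1 kHz.
103.3 kHz mod fs = 17.2 kHz.
17.2 kHz > fs/2 = 14.35 kHz, folds to fs − 17.2 kHz = 11.5 kHz.
100.2 kHz mod fs = 14.1 kHz.
14.1 kHz ≤ fs/2 = 14.35 kHz, appears at 14.1 kHz.
Distinct values: {11.5 kHz, 14.1 kHz}.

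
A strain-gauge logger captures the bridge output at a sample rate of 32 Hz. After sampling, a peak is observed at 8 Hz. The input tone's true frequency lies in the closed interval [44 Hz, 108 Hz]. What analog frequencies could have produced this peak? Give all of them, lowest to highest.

56 Hz, 72 Hz, 88 Hz, 104 Hz

Frequencies that alias to 8 Hz are k·fs ± 8 Hz for integer k ≥ 0.
k=0: 8 Hz.
k=1: 24 Hz, 40 Hz.
k=2: 56 Hz, 72 Hz.
k=3: 88 Hz, 104 Hz.
k=4: 120 Hz, 136 Hz.
Within [44 Hz, 108 Hz]: 56 Hz, 72 Hz, 88 Hz, 104 Hz.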